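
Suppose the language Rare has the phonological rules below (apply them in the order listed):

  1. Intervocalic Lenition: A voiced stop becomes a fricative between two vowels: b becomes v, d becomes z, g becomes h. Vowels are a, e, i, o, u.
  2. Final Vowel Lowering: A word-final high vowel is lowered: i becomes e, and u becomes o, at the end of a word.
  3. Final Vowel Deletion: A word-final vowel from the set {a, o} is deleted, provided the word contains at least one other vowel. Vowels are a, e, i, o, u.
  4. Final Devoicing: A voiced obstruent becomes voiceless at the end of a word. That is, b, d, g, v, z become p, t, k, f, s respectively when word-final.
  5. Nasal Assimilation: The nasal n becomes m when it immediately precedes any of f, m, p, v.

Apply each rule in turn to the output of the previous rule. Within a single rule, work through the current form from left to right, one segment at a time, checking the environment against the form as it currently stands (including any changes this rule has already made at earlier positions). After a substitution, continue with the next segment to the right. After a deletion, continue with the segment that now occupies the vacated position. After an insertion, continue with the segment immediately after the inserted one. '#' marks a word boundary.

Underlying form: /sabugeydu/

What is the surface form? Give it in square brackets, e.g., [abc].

[savuheyt]

1 Intervocalic Lenition: [sabugeydu] → [savuheydu]
2 Final Vowel Lowering: [savuheydu] → [savuheydo]
3 Final Vowel Deletion: [savuheydo] → [savuheyd]
4 Final Devoicing: [savuheyd] → [savuheyt]
5 Nasal Assimilation: no change — [savuheyt]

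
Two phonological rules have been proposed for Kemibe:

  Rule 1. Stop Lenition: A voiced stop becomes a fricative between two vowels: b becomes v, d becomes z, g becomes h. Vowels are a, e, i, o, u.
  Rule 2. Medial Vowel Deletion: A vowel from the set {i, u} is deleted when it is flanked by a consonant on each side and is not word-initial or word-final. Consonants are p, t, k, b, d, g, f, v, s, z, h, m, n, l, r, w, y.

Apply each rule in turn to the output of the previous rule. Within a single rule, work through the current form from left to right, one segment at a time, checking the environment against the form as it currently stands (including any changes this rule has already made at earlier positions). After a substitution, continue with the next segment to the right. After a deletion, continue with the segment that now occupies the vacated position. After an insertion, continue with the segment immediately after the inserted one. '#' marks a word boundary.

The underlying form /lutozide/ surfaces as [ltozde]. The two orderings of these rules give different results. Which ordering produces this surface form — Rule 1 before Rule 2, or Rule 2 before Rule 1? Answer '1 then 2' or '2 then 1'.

Order 1 then 2:
  1 Stop Lenition: [lutozide] → [lutozize]
  2 Medial Vowel Deletion: [lutozize] → [ltozze]
  result: [ltozze]
Order 2 then 1:
  2 Medial Vowel Deletion: [lutozide] → [ltozde]
  1 Stop Lenition: no change — [ltozde]
  result: [ltozde]

2 then 1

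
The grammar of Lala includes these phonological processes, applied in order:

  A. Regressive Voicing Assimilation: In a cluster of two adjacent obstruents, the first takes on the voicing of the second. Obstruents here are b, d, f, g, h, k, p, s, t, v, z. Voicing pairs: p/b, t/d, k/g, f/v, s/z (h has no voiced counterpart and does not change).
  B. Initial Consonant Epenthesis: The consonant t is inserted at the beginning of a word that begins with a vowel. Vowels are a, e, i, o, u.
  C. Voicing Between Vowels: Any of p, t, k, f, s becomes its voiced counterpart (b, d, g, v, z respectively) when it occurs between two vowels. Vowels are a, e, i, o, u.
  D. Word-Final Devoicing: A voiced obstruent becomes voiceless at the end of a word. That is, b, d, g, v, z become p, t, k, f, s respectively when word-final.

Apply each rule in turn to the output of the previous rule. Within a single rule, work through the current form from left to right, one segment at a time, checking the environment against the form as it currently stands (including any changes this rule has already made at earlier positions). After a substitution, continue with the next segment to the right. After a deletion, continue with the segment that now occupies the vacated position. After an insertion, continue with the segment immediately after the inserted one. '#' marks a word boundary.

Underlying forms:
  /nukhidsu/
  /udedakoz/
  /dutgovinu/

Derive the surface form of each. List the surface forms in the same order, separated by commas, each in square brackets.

[nukhitsu], [tudedagos], [dudgovinu]

/nukhidsu/:
  A Regressive Voicing Assimilation: [nukhidsu] → [nukhitsu]
  B Initial Consonant Epenthesis: no change — [nukhitsu]
  C Voicing Between Vowels: no change — [nukhitsu]
  D Word-Final Devoicing: no change — [nukhitsu]
/udedakoz/:
  A Regressive Voicing Assimilation: no change — [udedakoz]
  B Initial Consonant Epenthesis: [udedakoz] → [tudedakoz]
  C Voicing Between Vowels: [tudedakoz] → [tudedagoz]
  D Word-Final Devoicing: [tudedagoz] → [tudedagos]
/dutgovinu/:
  A Regressive Voicing Assimilation: [dutgovinu] → [dudgovinu]
  B Initial Consonant Epenthesis: no change — [dudgovinu]
  C Voicing Between Vowels: no change — [dudgovinu]
  D Word-Final Devoicing: no change — [dudgovinu]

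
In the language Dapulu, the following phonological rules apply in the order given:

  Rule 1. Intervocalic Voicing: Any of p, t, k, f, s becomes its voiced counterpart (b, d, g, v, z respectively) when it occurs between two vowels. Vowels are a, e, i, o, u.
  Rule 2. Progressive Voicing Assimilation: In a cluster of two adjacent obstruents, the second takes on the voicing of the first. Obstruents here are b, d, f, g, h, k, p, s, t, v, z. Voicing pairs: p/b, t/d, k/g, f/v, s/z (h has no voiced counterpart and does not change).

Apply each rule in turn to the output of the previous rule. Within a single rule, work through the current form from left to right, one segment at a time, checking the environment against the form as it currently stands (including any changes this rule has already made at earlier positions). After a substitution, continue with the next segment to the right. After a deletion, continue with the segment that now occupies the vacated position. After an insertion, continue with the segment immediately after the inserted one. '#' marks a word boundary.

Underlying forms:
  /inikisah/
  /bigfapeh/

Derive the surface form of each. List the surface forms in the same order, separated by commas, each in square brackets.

/inikisah/:
  Rule 1 Intervocalic Voicing: [inikisah] → [inigizah]
  Rule 2 Progressive Voicing Assimilation: no change — [inigizah]
/bigfapeh/:
  Rule 1 Intervocalic Voicing: [bigfapeh] → [bigfabeh]
  Rule 2 Progressive Voicing Assimilation: [bigfabeh] → [bigvabeh]

[inigizah], [bigvabeh]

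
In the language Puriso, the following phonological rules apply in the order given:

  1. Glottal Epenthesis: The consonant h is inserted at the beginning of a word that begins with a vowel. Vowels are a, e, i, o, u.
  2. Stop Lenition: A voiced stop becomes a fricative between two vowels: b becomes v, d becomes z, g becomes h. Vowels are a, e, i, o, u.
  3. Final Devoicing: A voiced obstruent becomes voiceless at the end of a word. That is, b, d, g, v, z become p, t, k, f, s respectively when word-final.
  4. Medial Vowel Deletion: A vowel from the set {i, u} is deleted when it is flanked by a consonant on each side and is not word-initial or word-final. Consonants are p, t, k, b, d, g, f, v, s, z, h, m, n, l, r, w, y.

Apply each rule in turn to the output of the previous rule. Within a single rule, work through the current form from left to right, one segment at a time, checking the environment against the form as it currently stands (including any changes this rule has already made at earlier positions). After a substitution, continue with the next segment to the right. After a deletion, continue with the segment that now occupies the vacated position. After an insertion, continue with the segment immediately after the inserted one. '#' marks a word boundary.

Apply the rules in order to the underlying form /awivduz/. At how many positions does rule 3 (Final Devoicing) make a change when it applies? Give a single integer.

1

1 Glottal Epenthesis: [awivduz] → [hawivduz]
2 Stop Lenition: no change — [hawivduz]
3 Final Devoicing: [hawivduz] → [hawivdus]
4 Medial Vowel Deletion: [hawivdus] → [hawvds]
Rule 3 changed 1 position(s).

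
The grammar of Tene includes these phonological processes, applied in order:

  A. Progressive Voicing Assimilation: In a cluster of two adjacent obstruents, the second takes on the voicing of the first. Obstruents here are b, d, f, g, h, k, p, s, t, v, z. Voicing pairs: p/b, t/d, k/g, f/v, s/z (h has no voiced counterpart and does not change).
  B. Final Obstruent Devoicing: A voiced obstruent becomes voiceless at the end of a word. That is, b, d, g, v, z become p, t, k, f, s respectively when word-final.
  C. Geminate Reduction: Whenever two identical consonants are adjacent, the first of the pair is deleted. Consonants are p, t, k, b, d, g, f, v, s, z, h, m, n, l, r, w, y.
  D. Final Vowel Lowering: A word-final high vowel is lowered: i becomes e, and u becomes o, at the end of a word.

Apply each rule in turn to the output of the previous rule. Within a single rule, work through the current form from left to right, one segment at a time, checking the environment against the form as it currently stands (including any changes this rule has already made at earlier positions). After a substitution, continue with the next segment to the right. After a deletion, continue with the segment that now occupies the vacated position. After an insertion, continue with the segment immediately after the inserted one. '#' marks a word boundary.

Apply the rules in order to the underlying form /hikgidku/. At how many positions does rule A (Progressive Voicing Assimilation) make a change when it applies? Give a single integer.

A Progressive Voicing Assimilation: [hikgidku] → [hikkidgu]
B Final Obstruent Devoicing: no change — [hikkidgu]
C Geminate Reduction: [hikkidgu] → [hikidgu]
D Final Vowel Lowering: [hikidgu] → [hikidgo]
Rule A changed 2 position(s).

2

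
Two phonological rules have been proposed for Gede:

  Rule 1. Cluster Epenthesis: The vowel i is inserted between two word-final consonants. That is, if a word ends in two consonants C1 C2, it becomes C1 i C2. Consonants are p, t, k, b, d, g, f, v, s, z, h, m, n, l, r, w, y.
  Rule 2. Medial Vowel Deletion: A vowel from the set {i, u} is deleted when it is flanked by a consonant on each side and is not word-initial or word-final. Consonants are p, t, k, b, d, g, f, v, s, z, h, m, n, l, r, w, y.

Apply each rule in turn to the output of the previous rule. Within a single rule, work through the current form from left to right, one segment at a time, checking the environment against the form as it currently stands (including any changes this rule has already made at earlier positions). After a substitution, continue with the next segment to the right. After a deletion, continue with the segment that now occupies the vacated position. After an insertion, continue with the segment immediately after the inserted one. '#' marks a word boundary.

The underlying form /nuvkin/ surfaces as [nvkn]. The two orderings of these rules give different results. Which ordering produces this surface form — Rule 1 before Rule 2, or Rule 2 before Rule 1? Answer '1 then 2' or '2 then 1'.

1 then 2

Order 1 then 2:
  1 Cluster Epenthesis: no change — [nuvkin]
  2 Medial Vowel Deletion: [nuvkin] → [nvkn]
  result: [nvkn]
Order 2 then 1:
  2 Medial Vowel Deletion: [nuvkin] → [nvkn]
  1 Cluster Epenthesis: [nvkn] → [nvkin]
  result: [nvkin]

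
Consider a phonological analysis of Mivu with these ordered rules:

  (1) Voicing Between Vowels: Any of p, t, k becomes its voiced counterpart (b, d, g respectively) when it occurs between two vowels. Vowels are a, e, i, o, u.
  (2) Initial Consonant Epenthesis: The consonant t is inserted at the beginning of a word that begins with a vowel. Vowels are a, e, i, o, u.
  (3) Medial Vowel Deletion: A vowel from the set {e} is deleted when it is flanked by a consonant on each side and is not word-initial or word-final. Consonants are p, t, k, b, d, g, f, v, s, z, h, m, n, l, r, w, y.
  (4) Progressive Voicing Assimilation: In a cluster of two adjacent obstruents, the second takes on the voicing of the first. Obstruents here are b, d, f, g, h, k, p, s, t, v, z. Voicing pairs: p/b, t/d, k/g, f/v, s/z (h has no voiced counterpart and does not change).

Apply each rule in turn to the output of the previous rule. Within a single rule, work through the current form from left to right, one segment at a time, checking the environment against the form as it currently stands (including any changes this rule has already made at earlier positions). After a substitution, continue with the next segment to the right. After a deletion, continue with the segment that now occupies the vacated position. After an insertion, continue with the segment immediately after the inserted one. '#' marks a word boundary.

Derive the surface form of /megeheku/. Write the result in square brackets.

[mghku]

(1) Voicing Between Vowels: [megeheku] → [megehegu]
(2) Initial Consonant Epenthesis: no change — [megehegu]
(3) Medial Vowel Deletion: [megehegu] → [mghgu]
(4) Progressive Voicing Assimilation: [mghgu] → [mghku]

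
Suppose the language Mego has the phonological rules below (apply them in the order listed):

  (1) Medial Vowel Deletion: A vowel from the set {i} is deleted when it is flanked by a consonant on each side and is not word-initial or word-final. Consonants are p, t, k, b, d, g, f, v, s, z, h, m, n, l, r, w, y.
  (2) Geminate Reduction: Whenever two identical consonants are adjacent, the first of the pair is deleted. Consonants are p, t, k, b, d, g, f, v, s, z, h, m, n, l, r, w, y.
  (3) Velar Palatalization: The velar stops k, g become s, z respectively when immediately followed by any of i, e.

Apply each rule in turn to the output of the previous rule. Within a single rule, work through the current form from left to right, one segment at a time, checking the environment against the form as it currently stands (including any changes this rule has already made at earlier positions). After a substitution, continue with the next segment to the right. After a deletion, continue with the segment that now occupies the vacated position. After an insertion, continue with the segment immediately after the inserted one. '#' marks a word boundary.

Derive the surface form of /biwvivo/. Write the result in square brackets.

[bwvo]

(1) Medial Vowel Deletion: [biwvivo] → [bwvvo]
(2) Geminate Reduction: [bwvvo] → [bwvo]
(3) Velar Palatalization: no change — [bwvo]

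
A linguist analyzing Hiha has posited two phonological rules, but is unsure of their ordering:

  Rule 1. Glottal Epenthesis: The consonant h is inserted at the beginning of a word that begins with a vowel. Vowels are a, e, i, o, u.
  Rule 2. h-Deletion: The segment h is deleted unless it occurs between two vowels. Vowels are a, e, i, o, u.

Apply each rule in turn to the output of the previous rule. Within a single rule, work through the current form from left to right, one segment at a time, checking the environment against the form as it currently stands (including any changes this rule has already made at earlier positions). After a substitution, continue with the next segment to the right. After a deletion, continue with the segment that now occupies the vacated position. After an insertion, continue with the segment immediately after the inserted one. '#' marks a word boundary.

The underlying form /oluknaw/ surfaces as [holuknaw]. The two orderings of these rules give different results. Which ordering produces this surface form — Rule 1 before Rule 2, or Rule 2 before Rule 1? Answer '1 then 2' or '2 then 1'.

2 then 1

Order 1 then 2:
  1 Glottal Epenthesis: [oluknaw] → [holuknaw]
  2 h-Deletion: [holuknaw] → [oluknaw]
  result: [oluknaw]
Order 2 then 1:
  2 h-Deletion: no change — [oluknaw]
  1 Glottal Epenthesis: [oluknaw] → [holuknaw]
  result: [holuknaw]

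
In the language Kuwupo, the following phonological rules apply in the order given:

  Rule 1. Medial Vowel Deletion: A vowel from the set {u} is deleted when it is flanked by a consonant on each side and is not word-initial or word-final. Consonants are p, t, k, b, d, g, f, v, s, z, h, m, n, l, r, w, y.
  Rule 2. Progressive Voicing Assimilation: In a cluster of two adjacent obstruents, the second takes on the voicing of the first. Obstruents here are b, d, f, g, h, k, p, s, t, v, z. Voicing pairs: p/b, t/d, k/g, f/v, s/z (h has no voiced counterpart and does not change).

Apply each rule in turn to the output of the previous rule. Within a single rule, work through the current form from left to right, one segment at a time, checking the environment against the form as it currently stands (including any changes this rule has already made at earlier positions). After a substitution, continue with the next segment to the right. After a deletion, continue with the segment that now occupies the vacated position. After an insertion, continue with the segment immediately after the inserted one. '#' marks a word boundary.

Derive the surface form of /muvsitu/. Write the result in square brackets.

Rule 1 Medial Vowel Deletion: [muvsitu] → [mvsitu]
Rule 2 Progressive Voicing Assimilation: [mvsitu] → [mvzitu]

[mvzitu]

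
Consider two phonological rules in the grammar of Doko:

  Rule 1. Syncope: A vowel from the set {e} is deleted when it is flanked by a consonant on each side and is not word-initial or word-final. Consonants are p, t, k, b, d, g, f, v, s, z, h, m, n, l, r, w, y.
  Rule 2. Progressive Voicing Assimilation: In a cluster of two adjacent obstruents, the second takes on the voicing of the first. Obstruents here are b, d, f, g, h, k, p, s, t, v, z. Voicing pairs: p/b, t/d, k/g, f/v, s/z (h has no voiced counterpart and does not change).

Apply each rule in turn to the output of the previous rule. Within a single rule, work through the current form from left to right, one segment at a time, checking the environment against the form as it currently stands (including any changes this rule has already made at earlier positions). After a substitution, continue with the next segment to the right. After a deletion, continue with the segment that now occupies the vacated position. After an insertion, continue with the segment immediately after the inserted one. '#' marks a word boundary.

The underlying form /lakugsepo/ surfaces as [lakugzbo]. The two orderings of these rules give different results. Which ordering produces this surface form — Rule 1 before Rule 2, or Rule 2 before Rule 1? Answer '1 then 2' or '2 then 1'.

Order 1 then 2:
  1 Syncope: [lakugsepo] → [lakugspo]
  2 Progressive Voicing Assimilation: [lakugspo] → [lakugzbo]
  result: [lakugzbo]
Order 2 then 1:
  2 Progressive Voicing Assimilation: [lakugsepo] → [lakugzepo]
  1 Syncope: [lakugzepo] → [lakugzpo]
  result: [lakugzpo]

1 then 2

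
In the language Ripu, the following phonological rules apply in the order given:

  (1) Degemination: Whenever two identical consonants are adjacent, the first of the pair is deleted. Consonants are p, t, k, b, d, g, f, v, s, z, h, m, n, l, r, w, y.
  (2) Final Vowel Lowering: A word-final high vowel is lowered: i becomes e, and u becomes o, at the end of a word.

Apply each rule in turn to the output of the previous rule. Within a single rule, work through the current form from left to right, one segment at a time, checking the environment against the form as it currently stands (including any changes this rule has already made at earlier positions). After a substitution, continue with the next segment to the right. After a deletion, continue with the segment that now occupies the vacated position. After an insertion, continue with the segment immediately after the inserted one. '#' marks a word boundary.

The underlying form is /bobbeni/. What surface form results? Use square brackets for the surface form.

(1) Degemination: [bobbeni] → [bobeni]
(2) Final Vowel Lowering: [bobeni] → [bobene]

[bobene]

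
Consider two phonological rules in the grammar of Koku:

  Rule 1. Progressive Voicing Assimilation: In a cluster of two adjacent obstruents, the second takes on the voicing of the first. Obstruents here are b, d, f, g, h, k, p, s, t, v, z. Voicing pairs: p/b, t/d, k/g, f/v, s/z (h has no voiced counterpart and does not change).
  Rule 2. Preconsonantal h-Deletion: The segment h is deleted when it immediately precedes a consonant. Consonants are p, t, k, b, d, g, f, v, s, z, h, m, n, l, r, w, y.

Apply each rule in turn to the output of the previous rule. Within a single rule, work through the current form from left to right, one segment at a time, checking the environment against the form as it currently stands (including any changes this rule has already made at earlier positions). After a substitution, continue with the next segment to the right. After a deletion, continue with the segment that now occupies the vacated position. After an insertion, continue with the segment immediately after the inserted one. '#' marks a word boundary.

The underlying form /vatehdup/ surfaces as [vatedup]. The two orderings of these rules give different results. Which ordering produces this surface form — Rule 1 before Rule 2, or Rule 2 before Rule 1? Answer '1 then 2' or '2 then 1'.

Order 1 then 2:
  1 Progressive Voicing Assimilation: [vatehdup] → [vatehtup]
  2 Preconsonantal h-Deletion: [vatehtup] → [vatetup]
  result: [vatetup]
Order 2 then 1:
  2 Preconsonantal h-Deletion: [vatehdup] → [vatedup]
  1 Progressive Voicing Assimilation: no change — [vatedup]
  result: [vatedup]

2 then 1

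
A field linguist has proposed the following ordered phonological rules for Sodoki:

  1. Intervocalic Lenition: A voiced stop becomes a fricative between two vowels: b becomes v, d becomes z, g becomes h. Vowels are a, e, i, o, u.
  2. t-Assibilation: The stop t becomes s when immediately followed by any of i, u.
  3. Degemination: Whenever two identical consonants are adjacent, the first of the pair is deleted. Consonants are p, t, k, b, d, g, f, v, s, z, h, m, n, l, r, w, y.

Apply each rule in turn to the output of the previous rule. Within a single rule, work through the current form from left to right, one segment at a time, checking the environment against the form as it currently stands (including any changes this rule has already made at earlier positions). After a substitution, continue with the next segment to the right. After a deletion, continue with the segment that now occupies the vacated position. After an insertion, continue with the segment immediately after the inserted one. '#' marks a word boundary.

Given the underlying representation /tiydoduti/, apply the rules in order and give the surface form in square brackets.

1 Intervocalic Lenition: [tiydoduti] → [tiydozuti]
2 t-Assibilation: [tiydozuti] → [siydozusi]
3 Degemination: no change — [siydozusi]

[siydozusi]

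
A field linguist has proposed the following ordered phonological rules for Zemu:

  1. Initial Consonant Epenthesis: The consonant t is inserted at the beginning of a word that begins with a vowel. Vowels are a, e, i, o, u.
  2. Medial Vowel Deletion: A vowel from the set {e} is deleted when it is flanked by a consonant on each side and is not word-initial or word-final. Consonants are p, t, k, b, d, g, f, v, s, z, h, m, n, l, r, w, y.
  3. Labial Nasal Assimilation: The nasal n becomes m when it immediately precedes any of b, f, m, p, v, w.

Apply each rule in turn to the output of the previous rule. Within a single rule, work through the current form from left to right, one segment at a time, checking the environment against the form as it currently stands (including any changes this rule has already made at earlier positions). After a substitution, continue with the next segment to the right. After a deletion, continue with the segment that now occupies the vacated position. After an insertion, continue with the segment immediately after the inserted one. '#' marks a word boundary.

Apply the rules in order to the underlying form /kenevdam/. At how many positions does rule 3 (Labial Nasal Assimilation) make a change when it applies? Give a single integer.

1 Initial Consonant Epenthesis: no change — [kenevdam]
2 Medial Vowel Deletion: [kenevdam] → [knvdam]
3 Labial Nasal Assimilation: [knvdam] → [kmvdam]
Rule 3 changed 1 position(s).

1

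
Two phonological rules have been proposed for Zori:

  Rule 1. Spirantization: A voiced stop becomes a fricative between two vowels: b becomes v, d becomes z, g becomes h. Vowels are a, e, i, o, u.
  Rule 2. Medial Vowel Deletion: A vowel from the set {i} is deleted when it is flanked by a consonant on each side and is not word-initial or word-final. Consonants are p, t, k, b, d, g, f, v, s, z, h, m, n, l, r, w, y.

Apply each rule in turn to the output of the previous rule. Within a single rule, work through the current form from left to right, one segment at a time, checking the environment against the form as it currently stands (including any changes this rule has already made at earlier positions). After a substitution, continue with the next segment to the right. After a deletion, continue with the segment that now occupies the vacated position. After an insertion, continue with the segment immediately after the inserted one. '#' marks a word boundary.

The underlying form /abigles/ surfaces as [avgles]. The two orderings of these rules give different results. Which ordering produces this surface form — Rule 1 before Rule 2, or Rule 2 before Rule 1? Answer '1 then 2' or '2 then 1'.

1 then 2

Order 1 then 2:
  1 Spirantization: [abigles] → [avigles]
  2 Medial Vowel Deletion: [avigles] → [avgles]
  result: [avgles]
Order 2 then 1:
  2 Medial Vowel Deletion: [abigles] → [abgles]
  1 Spirantization: no change — [abgles]
  result: [abgles]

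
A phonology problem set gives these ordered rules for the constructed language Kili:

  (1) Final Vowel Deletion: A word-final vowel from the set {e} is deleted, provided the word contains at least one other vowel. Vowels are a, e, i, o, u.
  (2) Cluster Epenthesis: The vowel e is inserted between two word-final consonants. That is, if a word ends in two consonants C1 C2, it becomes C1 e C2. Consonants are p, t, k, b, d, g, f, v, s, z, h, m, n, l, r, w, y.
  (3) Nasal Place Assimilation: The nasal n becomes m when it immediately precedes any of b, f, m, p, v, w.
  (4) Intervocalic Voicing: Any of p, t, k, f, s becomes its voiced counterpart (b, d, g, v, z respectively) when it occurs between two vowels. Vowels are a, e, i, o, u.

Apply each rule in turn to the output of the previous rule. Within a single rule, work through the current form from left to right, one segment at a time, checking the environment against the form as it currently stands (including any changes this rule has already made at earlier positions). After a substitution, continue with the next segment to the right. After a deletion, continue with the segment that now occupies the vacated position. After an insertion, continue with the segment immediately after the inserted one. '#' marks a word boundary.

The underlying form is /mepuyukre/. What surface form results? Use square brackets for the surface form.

(1) Final Vowel Deletion: [mepuyukre] → [mepuyukr]
(2) Cluster Epenthesis: [mepuyukr] → [mepuyuker]
(3) Nasal Place Assimilation: no change — [mepuyuker]
(4) Intervocalic Voicing: [mepuyuker] → [mebuyuger]

[mebuyuger]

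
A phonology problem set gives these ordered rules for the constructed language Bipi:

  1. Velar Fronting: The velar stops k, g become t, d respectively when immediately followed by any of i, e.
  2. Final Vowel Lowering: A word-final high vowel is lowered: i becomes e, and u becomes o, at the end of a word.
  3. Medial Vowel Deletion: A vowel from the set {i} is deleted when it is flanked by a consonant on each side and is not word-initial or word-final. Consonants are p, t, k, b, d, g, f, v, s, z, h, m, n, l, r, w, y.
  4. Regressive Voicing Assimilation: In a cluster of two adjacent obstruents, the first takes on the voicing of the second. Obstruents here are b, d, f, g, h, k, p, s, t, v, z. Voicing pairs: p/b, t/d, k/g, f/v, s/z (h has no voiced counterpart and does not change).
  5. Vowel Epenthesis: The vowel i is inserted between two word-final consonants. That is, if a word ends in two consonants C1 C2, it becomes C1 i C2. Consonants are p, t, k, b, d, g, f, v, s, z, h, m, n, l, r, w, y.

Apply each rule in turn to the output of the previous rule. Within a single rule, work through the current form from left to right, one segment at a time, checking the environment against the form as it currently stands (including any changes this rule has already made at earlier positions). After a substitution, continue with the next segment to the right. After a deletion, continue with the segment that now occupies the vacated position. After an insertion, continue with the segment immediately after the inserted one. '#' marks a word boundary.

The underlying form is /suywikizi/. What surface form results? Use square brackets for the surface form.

[suywdze]

1 Velar Fronting: [suywikizi] → [suywitizi]
2 Final Vowel Lowering: [suywitizi] → [suywitize]
3 Medial Vowel Deletion: [suywitize] → [suywtze]
4 Regressive Voicing Assimilation: [suywtze] → [suywdze]
5 Vowel Epenthesis: no change — [suywdze]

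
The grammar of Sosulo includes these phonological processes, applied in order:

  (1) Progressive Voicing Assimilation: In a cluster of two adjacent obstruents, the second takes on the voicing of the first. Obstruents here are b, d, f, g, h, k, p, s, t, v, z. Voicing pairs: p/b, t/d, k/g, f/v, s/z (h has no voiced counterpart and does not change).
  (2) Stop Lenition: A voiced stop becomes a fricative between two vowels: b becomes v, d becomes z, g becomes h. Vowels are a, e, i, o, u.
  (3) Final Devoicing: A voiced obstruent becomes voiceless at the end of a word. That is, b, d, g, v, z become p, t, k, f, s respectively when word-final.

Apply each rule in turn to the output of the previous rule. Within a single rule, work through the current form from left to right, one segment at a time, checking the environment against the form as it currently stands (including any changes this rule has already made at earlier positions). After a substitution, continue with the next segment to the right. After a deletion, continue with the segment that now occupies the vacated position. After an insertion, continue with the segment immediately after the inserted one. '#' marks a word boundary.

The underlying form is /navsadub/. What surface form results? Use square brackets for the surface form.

[navzazup]

(1) Progressive Voicing Assimilation: [navsadub] → [navzadub]
(2) Stop Lenition: [navzadub] → [navzazub]
(3) Final Devoicing: [navzazub] → [navzazup]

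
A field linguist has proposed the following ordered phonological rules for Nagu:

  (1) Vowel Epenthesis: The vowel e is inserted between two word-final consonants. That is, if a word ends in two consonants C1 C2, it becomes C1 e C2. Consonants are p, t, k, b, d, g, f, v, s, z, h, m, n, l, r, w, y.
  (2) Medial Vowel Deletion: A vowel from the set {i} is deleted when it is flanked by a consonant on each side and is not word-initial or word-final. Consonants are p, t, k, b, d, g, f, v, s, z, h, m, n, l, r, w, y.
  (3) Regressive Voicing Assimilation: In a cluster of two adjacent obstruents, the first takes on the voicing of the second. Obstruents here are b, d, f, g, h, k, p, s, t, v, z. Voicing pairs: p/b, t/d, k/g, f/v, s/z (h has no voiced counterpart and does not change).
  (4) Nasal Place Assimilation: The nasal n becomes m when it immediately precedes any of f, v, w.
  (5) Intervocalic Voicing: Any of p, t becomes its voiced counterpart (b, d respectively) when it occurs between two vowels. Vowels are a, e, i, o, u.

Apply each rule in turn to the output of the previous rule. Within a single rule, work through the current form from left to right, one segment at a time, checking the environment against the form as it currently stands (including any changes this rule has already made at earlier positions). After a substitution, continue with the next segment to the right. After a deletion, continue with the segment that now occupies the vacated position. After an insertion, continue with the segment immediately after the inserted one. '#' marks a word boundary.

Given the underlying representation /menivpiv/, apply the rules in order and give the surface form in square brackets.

(1) Vowel Epenthesis: no change — [menivpiv]
(2) Medial Vowel Deletion: [menivpiv] → [menvpv]
(3) Regressive Voicing Assimilation: [menvpv] → [menfbv]
(4) Nasal Place Assimilation: [menfbv] → [memfbv]
(5) Intervocalic Voicing: no change — [memfbv]

[memfbv]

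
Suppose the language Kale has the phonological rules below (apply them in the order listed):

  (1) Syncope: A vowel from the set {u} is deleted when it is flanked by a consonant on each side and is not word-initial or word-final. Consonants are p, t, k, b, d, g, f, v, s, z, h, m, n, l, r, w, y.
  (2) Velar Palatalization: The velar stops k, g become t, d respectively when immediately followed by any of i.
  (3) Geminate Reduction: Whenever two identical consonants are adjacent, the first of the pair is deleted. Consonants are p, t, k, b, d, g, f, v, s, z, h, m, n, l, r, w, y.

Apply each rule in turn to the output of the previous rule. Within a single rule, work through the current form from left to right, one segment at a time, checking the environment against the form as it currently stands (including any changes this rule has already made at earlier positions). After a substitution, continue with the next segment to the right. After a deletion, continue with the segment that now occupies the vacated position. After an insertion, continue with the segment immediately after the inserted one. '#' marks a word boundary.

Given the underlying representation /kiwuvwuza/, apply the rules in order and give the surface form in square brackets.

[tiwvwza]

(1) Syncope: [kiwuvwuza] → [kiwvwza]
(2) Velar Palatalization: [kiwvwza] → [tiwvwza]
(3) Geminate Reduction: no change — [tiwvwza]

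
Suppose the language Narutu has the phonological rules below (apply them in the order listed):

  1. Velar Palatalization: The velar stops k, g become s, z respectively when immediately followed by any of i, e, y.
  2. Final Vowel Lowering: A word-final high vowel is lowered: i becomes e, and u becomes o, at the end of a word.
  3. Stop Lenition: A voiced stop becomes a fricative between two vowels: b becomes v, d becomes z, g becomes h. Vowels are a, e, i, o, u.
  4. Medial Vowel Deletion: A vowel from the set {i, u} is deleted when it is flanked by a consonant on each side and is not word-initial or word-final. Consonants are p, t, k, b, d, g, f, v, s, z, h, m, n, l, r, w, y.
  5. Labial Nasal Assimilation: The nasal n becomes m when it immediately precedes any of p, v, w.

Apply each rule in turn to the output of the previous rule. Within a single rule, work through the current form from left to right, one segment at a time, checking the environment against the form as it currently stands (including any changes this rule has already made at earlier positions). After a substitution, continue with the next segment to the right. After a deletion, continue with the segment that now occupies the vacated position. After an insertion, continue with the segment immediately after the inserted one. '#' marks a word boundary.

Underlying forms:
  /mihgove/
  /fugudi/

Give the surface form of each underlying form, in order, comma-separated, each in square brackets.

[mhgove], [fhze]

/mihgove/:
  1 Velar Palatalization: no change — [mihgove]
  2 Final Vowel Lowering: no change — [mihgove]
  3 Stop Lenition: no change — [mihgove]
  4 Medial Vowel Deletion: [mihgove] → [mhgove]
  5 Labial Nasal Assimilation: no change — [mhgove]
/fugudi/:
  1 Velar Palatalization: no change — [fugudi]
  2 Final Vowel Lowering: [fugudi] → [fugude]
  3 Stop Lenition: [fugude] → [fuhuze]
  4 Medial Vowel Deletion: [fuhuze] → [fhze]
  5 Labial Nasal Assimilation: no change — [fhze]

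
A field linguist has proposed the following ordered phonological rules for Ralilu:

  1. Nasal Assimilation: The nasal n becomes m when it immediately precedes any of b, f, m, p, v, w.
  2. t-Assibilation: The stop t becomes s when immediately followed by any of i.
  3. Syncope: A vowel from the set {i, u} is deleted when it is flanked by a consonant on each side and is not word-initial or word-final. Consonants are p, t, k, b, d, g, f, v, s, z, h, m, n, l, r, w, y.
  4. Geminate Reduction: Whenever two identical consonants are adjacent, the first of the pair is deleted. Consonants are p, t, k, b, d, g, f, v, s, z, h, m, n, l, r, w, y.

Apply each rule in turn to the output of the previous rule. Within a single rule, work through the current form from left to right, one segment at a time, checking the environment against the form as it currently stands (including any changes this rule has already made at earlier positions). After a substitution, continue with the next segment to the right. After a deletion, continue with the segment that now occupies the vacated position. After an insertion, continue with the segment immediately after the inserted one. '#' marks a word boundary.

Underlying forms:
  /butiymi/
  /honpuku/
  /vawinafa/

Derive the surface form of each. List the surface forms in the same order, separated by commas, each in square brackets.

/butiymi/:
  1 Nasal Assimilation: no change — [butiymi]
  2 t-Assibilation: [butiymi] → [busiymi]
  3 Syncope: [busiymi] → [bsymi]
  4 Geminate Reduction: no change — [bsymi]
/honpuku/:
  1 Nasal Assimilation: [honpuku] → [hompuku]
  2 t-Assibilation: no change — [hompuku]
  3 Syncope: [hompuku] → [hompku]
  4 Geminate Reduction: no change — [hompku]
/vawinafa/:
  1 Nasal Assimilation: no change — [vawinafa]
  2 t-Assibilation: no change — [vawinafa]
  3 Syncope: [vawinafa] → [vawnafa]
  4 Geminate Reduction: no change — [vawnafa]

[bsymi], [hompku], [vawnafa]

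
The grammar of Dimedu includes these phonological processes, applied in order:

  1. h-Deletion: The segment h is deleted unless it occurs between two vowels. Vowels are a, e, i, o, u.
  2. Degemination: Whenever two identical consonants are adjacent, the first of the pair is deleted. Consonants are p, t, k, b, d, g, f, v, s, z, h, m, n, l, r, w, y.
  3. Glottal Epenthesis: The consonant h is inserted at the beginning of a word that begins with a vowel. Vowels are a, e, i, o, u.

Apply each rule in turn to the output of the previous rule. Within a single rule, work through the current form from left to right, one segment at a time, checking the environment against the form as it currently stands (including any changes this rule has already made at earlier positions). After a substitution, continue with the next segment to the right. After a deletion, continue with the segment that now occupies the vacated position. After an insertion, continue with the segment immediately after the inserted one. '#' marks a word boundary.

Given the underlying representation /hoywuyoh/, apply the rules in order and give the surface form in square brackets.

[hoywuyo]

1 h-Deletion: [hoywuyoh] → [oywuyo]
2 Degemination: no change — [oywuyo]
3 Glottal Epenthesis: [oywuyo] → [hoywuyo]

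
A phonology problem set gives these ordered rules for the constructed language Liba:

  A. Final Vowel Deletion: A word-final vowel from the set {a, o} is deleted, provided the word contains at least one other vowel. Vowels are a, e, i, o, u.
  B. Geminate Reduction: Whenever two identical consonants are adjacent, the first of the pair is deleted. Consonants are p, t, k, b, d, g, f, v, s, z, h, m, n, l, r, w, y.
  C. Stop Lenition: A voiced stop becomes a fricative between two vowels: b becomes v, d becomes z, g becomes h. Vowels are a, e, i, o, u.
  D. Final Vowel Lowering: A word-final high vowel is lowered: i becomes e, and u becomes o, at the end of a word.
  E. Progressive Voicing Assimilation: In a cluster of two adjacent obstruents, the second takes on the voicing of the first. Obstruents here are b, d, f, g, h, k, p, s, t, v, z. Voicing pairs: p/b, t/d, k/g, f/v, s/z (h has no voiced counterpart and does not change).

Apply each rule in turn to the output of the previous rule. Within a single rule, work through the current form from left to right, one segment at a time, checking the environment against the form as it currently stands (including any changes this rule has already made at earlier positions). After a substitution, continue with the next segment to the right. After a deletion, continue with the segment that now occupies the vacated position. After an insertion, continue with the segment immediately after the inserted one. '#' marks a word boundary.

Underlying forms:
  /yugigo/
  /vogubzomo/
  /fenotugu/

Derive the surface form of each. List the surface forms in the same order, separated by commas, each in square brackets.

/yugigo/:
  A Final Vowel Deletion: [yugigo] → [yugig]
  B Geminate Reduction: no change — [yugig]
  C Stop Lenition: [yugig] → [yuhig]
  D Final Vowel Lowering: no change — [yuhig]
  E Progressive Voicing Assimilation: no change — [yuhig]
/vogubzomo/:
  A Final Vowel Deletion: [vogubzomo] → [vogubzom]
  B Geminate Reduction: no change — [vogubzom]
  C Stop Lenition: [vogubzom] → [vohubzom]
  D Final Vowel Lowering: no change — [vohubzom]
  E Progressive Voicing Assimilation: no change — [vohubzom]
/fenotugu/:
  A Final Vowel Deletion: no change — [fenotugu]
  B Geminate Reduction: no change — [fenotugu]
  C Stop Lenition: [fenotugu] → [fenotuhu]
  D Final Vowel Lowering: [fenotuhu] → [fenotuho]
  E Progressive Voicing Assimilation: no change — [fenotuho]

[yuhig], [vohubzom], [fenotuho]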